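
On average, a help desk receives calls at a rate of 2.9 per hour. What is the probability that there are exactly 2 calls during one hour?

0.2314

With mean μ = 2.9 per hour,
P(N = 2) = e^(−μ) μ^2/2! = e^(−2.9) · 2.9^2/2 ≈ 0.2314.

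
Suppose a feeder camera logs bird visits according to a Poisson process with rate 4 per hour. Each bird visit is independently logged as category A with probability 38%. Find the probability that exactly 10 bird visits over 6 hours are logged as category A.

0.1201

Thinning: the bird visits that are logged as category A themselves form a Poisson process with rate 0.38 × 4 = 1.52 per hour.
Over the interval, μ = 1.52 × 6 = 9.12 (6 hours).
P(N = 10) = e^(−9.12) · 9.12^10/10! ≈ 0.1201.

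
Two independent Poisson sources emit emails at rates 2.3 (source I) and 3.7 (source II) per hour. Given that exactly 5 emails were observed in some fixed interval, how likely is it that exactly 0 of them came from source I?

Given the total, each event is independently from source I with probability p = λ_I/(λ_I+λ_II) = 2.3/6 ≈ 0.3833.
So K ~ Binomial(5, 2.3/6): P(K = 0) = C(5,0) · (2.3/6)^0 · (3.7/6)^5 ≈ 0.0892.

0.0892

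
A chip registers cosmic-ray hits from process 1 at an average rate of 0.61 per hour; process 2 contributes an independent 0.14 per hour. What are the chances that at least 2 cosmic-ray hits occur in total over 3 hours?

Independent Poisson processes superpose: combined rate λ = 0.61 + 0.14 = 0.75 per hour.
Over the interval, μ = 0.75 × 3 = 2.25 (3 hours).
P(N ≥ 2) = 1 − P(N ≤ 1) ≈ 0.6575.

0.6575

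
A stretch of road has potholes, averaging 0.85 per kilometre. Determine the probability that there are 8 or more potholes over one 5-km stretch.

Over the interval, μ = 0.85 × 5 = 4.25 (a 5-km stretch = 5 kilometres).
P(N ≥ 8) = 1 − P(N ≤ 7) = 1 − Σ_{j=0}^{7} e^(−μ) μ^j/j! ≈ 0.0674.

0.0674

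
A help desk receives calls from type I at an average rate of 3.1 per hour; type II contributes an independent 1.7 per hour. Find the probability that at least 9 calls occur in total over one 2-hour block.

Independent Poisson processes superpose: combined rate λ = 3.1 + 1.7 = 4.8 per hour.
Over the interval, μ = 4.8 × 2 = 9.6 (a 2-hour block = 2 hours).
P(N ≥ 9) = 1 − P(N ≤ 8) ≈ 0.6204.

0.6204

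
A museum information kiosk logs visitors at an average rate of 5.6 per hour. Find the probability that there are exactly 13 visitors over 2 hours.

0.0958

Over the interval, μ = 5.6 × 2 = 11.2 (2 hours).
P(N = 13) = e^(−μ) μ^13/13! = e^(−11.2) · 11.2^13/6227020800 ≈ 0.0958.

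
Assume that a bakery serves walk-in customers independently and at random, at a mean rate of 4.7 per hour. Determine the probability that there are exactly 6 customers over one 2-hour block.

Over the interval, μ = 4.7 × 2 = 9.4 (a 2-hour block = 2 hours).
P(N = 6) = e^(−μ) μ^6/6! = e^(−9.4) · 9.4^6/720 ≈ 0.0793.

0.0793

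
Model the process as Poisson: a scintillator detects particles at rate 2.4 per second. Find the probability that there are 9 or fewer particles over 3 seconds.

0.8096

Over the interval, μ = 2.4 × 3 = 7.2 (3 seconds).
P(N ≤ 9) = Σ_{j=0}^{9} e^(−μ) μ^j/j! ≈ 0.8096.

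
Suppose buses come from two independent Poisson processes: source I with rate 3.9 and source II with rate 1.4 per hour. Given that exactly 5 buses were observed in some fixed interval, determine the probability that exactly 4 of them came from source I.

Given the total, each event is independently from source I with probability p = λ_I/(λ_I+λ_II) = 3.9/5.3 ≈ 0.7358.
So K ~ Binomial(5, 3.9/5.3): P(K = 4) = C(5,4) · (3.9/5.3)^4 · (1.4/5.3)^1 ≈ 0.3872.

0.3872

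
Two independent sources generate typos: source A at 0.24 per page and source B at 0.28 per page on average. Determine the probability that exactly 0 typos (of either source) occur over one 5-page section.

Independent Poisson processes superpose: combined rate λ = 0.24 + 0.28 = 0.52 per page.
Over the interval, μ = 0.52 × 5 = 2.6 (a 5-page section = 5 pages).
P(N = 0) = e^(−2.6) · 2.6^0/0! ≈ 0.0743.

0.0743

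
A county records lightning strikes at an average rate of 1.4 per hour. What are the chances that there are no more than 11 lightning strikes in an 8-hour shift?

0.5554

Over the interval, μ = 1.4 × 8 = 11.2 (an 8-hour shift = 8 hours).
P(N ≤ 11) = Σ_{j=0}^{11} e^(−μ) μ^j/j! ≈ 0.5554.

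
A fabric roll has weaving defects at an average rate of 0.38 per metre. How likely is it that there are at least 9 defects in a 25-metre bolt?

Over the interval, μ = 0.38 × 25 = 9.5 (a 25-metre bolt = 25 metres).
P(N ≥ 9) = 1 − P(N ≤ 8) = 1 − Σ_{j=0}^{8} e^(−μ) μ^j/j! ≈ 0.6082.

0.6082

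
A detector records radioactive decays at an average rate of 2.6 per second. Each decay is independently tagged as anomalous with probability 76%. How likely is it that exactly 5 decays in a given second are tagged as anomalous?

Thinning: the decays that are tagged as anomalous themselves form a Poisson process with rate 0.76 × 2.6 = 1.976 per second.
So μ = 1.976.
P(N = 5) = e^(−1.976) · 1.976^5/5! ≈ 0.0348.

0.0348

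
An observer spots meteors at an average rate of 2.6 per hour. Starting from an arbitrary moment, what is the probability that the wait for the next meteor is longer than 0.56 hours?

0.2332

The wait for the next event is exponential with rate λ = 2.6 per hour.
P(T > 0.56) = e^(−λt) = e^(−2.6 × 0.56) = e^(−1.456) ≈ 0.2332.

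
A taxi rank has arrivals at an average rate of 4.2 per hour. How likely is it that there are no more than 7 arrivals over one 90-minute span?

0.7017

Over the interval, μ = 4.2 × 1.5 = 6.3 (a 90-minute span = 1.5 hours).
P(N ≤ 7) = Σ_{j=0}^{7} e^(−μ) μ^j/j! ≈ 0.7017.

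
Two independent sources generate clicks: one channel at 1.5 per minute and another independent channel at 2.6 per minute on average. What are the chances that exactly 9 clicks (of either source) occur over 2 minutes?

0.1269

Independent Poisson processes superpose: combined rate λ = 1.5 + 2.6 = 4.1 per minute.
Over the interval, μ = 4.1 × 2 = 8.2 (2 minutes).
P(N = 9) = e^(−8.2) · 8.2^9/9! ≈ 0.1269.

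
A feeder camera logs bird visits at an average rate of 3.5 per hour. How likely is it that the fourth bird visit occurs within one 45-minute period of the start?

Over the interval, μ = 3.5 × 0.75 = 2.625 (a 45-minute period = 0.75 hours).
The fourth arrival falls in the interval iff at least 4 events occur there: P(S_4 ≤ t) = P(N ≥ 4) = 1 − P(N ≤ 3) ≈ 0.2694.

0.2694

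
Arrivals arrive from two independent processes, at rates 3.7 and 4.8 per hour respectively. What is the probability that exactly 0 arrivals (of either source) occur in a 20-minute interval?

Independent Poisson processes superpose: combined rate λ = 3.7 + 4.8 = 8.5 per hour.
Over the interval, μ = 8.5 × 1/3 ≈ 2.83333 (a 20-minute interval = 1/3 hours).
P(N = 0) = e^(−2.83333) · 2.83333^0/0! ≈ 0.0588.

0.0588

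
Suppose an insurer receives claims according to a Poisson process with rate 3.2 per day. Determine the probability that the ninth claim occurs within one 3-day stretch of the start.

Over the interval, μ = 3.2 × 3 = 9.6 (a 3-day stretch = 3 days).
The ninth arrival falls in the interval iff at least 9 events occur there: P(S_9 ≤ t) = P(N ≥ 9) = 1 − P(N ≤ 8) ≈ 0.6204.

0.6204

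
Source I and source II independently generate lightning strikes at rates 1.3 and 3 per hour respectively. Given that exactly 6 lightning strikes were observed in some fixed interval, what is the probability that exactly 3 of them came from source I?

0.1877

Given the total, each event is independently from source I with probability p = λ_I/(λ_I+λ_II) = 1.3/4.3 ≈ 0.3023.
So K ~ Binomial(6, 1.3/4.3): P(K = 3) = C(6,3) · (1.3/4.3)^3 · (3/4.3)^3 ≈ 0.1877.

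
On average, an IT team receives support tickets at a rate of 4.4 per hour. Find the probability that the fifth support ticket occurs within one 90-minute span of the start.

Over the interval, μ = 4.4 × 1.5 = 6.6 (a 90-minute span = 1.5 hours).
The fifth arrival falls in the interval iff at least 5 events occur there: P(S_5 ≤ t) = P(N ≥ 5) = 1 − P(N ≤ 4) ≈ 0.7873.

0.7873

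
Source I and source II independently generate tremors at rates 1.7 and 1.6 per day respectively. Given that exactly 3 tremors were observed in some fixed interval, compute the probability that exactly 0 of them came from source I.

Given the total, each event is independently from source I with probability p = λ_I/(λ_I+λ_II) = 1.7/3.3 ≈ 0.5152.
So K ~ Binomial(3, 1.7/3.3): P(K = 0) = C(3,0) · (1.7/3.3)^0 · (1.6/3.3)^3 ≈ 0.1140.

0.1140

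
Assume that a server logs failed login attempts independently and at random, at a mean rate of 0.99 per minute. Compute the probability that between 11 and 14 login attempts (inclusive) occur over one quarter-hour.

0.3552

Over the interval, μ = 0.99 × 15 = 14.85 (a quarter-hour = 15 minutes).
P(11 ≤ N ≤ 14) = Σ_{j=11}^{14} e^(−14.85) · 14.85^j/j! ≈ 0.3552.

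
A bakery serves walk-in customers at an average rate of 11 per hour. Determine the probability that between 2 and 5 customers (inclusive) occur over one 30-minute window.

Over the interval, μ = 11 × 0.5 = 5.5 (a 30-minute window = 0.5 hours).
P(2 ≤ N ≤ 5) = Σ_{j=2}^{5} e^(−5.5) · 5.5^j/j! ≈ 0.5024.

0.5024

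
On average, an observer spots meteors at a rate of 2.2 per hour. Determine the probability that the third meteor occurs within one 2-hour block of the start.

Over the interval, μ = 2.2 × 2 = 4.4 (a 2-hour block = 2 hours).
The third arrival falls in the interval iff at least 3 events occur there: P(S_3 ≤ t) = P(N ≥ 3) = 1 − P(N ≤ 2) ≈ 0.8149.

0.8149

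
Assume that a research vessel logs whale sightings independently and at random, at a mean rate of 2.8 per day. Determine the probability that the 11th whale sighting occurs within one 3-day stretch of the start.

0.2257

Over the interval, μ = 2.8 × 3 = 8.4 (a 3-day stretch = 3 days).
The 11th arrival falls in the interval iff at least 11 events occur there: P(S_11 ≤ t) = P(N ≥ 11) = 1 − P(N ≤ 10) ≈ 0.2257.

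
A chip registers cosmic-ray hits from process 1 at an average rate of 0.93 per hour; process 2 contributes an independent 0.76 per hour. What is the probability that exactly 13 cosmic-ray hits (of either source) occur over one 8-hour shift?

Independent Poisson processes superpose: combined rate λ = 0.93 + 0.76 = 1.69 per hour.
Over the interval, μ = 1.69 × 8 = 13.52 (an 8-hour shift = 8 hours).
P(N = 13) = e^(−13.52) · 13.52^13/13! ≈ 0.1088.

0.1088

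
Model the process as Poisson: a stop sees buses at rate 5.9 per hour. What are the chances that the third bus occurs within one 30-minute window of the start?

Over the interval, μ = 5.9 × 0.5 = 2.95 (a 30-minute window = 0.5 hours).
The third arrival falls in the interval iff at least 3 events occur there: P(S_3 ≤ t) = P(N ≥ 3) = 1 − P(N ≤ 2) ≈ 0.5655.

0.5655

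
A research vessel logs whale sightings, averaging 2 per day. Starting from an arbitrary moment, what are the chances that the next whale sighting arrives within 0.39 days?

Inter-arrival times are exponential with rate λ = 2 per day.
P(T ≤ 0.39) = 1 − e^(−λt) = 1 − e^(−2 × 0.39) = 1 − e^(−0.78) ≈ 0.5416.

0.5416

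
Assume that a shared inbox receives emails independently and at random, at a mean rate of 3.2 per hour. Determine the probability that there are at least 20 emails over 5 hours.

Over the interval, μ = 3.2 × 5 = 16 (5 hours).
P(N ≥ 20) = 1 − P(N ≤ 19) = 1 − Σ_{j=0}^{19} e^(−μ) μ^j/j! ≈ 0.1878.

0.1878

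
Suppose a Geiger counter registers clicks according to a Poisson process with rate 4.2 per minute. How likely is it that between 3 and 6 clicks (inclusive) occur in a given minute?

0.6572

With mean μ = 4.2 per minute,
P(3 ≤ N ≤ 6) = Σ_{j=3}^{6} e^(−4.2) · 4.2^j/j! ≈ 0.6572.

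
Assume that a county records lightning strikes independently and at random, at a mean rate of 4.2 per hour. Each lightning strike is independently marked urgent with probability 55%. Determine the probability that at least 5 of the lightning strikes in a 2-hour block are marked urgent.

0.4905

Thinning: the lightning strikes that are marked urgent themselves form a Poisson process with rate 0.55 × 4.2 = 2.31 per hour.
Over the interval, μ = 2.31 × 2 = 4.62 (a 2-hour block = 2 hours).
P(N ≥ 5) = 1 − P(N ≤ 4) ≈ 0.4905.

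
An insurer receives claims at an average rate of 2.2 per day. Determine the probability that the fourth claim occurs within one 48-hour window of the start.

0.6406

Over the interval, μ = 2.2 × 2 = 4.4 (a 48-hour window = 2 days).
The fourth arrival falls in the interval iff at least 4 events occur there: P(S_4 ≤ t) = P(N ≥ 4) = 1 − P(N ≤ 3) ≈ 0.6406.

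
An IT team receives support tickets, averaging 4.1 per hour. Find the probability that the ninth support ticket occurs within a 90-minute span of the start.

Over the interval, μ = 4.1 × 1.5 = 6.15 (a 90-minute span = 1.5 hours).
The ninth arrival falls in the interval iff at least 9 events occur there: P(S_9 ≤ t) = P(N ≥ 9) = 1 − P(N ≤ 8) ≈ 0.1686.

0.1686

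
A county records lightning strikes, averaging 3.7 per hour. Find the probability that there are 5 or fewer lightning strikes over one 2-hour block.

0.2526

Over the interval, μ = 3.7 × 2 = 7.4 (a 2-hour block = 2 hours).
P(N ≤ 5) = Σ_{j=0}^{5} e^(−μ) μ^j/j! ≈ 0.2526.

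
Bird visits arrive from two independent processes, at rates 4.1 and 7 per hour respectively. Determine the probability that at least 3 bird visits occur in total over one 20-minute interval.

Independent Poisson processes superpose: combined rate λ = 4.1 + 7 = 11.1 per hour.
Over the interval, μ = 11.1 × 1/3 = 3.7 (a 20-minute interval = 1/3 hours).
P(N ≥ 3) = 1 − P(N ≤ 2) ≈ 0.7146.

0.7146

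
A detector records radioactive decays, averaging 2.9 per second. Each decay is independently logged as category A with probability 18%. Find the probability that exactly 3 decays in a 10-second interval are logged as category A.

Thinning: the decays that are logged as category A themselves form a Poisson process with rate 0.18 × 2.9 = 0.522 per second.
Over the interval, μ = 0.522 × 10 = 5.22 (a 10-second interval = 10 seconds).
P(N = 3) = e^(−5.22) · 5.22^3/3! ≈ 0.1282.

0.1282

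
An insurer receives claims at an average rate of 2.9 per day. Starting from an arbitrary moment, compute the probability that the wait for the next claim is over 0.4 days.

The wait for the next event is exponential with rate λ = 2.9 per day.
P(T > 0.4) = e^(−λt) = e^(−2.9 × 0.4) = e^(−1.16) ≈ 0.3135.

0.3135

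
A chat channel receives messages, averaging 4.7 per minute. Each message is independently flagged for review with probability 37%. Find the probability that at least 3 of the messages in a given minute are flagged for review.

0.2531

Thinning: the messages that are flagged for review themselves form a Poisson process with rate 0.37 × 4.7 = 1.739 per minute.
So μ = 1.739.
P(N ≥ 3) = 1 − P(N ≤ 2) ≈ 0.2531.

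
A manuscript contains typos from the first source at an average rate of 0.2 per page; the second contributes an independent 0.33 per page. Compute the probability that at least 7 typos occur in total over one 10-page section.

0.2829

Independent Poisson processes superpose: combined rate λ = 0.2 + 0.33 = 0.53 per page.
Over the interval, μ = 0.53 × 10 = 5.3 (a 10-page section = 10 pages).
P(N ≥ 7) = 1 − P(N ≤ 6) ≈ 0.2829.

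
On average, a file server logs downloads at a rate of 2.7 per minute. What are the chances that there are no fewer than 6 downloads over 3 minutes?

Over the interval, μ = 2.7 × 3 = 8.1 (3 minutes).
P(N ≥ 6) = 1 − P(N ≤ 5) = 1 − Σ_{j=0}^{5} e^(−μ) μ^j/j! ≈ 0.8178.

0.8178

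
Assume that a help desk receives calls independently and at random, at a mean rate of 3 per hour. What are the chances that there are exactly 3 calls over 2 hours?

Over the interval, μ = 3 × 2 = 6 (2 hours).
P(N = 3) = e^(−μ) μ^3/3! = e^(−6) · 6^3/6 ≈ 0.0892.

0.0892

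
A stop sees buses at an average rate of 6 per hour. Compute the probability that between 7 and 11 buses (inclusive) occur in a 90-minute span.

Over the interval, μ = 6 × 1.5 = 9 (a 90-minute span = 1.5 hours).
P(7 ≤ N ≤ 11) = Σ_{j=7}^{11} e^(−9) · 9^j/j! ≈ 0.5962.

0.5962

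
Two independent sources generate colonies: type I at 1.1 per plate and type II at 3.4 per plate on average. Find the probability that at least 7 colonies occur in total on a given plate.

Independent Poisson processes superpose: combined rate λ = 1.1 + 3.4 = 4.5 per plate.
So μ = 4.5.
P(N ≥ 7) = 1 − P(N ≤ 6) ≈ 0.1689.

0.1689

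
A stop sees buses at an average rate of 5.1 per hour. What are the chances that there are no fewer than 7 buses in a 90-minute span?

Over the interval, μ = 5.1 × 1.5 = 7.65 (a 90-minute span = 1.5 hours).
P(N ≥ 7) = 1 − P(N ≤ 6) = 1 − Σ_{j=0}^{6} e^(−μ) μ^j/j! ≈ 0.6420.

0.6420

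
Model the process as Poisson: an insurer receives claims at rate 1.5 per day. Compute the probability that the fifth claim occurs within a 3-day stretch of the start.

0.4679

Over the interval, μ = 1.5 × 3 = 4.5 (a 3-day stretch = 3 days).
The fifth arrival falls in the interval iff at least 5 events occur there: P(S_5 ≤ t) = P(N ≥ 5) = 1 − P(N ≤ 4) ≈ 0.4679.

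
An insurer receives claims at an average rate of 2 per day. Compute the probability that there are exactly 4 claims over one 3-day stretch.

0.1339

Over the interval, μ = 2 × 3 = 6 (a 3-day stretch = 3 days).
P(N = 4) = e^(−μ) μ^4/4! = e^(−6) · 6^4/24 ≈ 0.1339.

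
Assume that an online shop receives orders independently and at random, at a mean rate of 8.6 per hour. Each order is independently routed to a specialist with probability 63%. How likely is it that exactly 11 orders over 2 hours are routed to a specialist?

Thinning: the orders that are routed to a specialist themselves form a Poisson process with rate 0.63 × 8.6 = 5.418 per hour.
Over the interval, μ = 5.418 × 2 = 10.836 (2 hours).
P(N = 11) = e^(−10.836) · 10.836^11/11! ≈ 0.1192.

0.1192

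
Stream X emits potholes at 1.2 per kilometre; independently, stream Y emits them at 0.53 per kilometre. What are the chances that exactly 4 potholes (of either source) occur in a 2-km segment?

0.1877

Independent Poisson processes superpose: combined rate λ = 1.2 + 0.53 = 1.73 per kilometre.
Over the interval, μ = 1.73 × 2 = 3.46 (a 2-km segment = 2 kilometres).
P(N = 4) = e^(−3.46) · 3.46^4/4! ≈ 0.1877.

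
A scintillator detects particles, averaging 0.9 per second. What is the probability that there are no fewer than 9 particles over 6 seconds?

Over the interval, μ = 0.9 × 6 = 5.4 (6 seconds).
P(N ≥ 9) = 1 − P(N ≤ 8) = 1 − Σ_{j=0}^{8} e^(−μ) μ^j/j! ≈ 0.0973.

0.0973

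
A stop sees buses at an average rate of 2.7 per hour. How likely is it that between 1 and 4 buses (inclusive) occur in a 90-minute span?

0.6016

Over the interval, μ = 2.7 × 1.5 = 4.05 (a 90-minute span = 1.5 hours).
P(1 ≤ N ≤ 4) = Σ_{j=1}^{4} e^(−4.05) · 4.05^j/j! ≈ 0.6016.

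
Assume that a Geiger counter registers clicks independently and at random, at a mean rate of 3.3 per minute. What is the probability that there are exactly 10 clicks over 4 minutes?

0.0819

Over the interval, μ = 3.3 × 4 = 13.2 (4 minutes).
P(N = 10) = e^(−μ) μ^10/10! = e^(−13.2) · 13.2^10/3628800 ≈ 0.0819.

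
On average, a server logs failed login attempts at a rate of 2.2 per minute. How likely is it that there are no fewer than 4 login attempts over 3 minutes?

0.8948

Over the interval, μ = 2.2 × 3 = 6.6 (3 minutes).
P(N ≥ 4) = 1 − P(N ≤ 3) = 1 − Σ_{j=0}^{3} e^(−μ) μ^j/j! ≈ 0.8948.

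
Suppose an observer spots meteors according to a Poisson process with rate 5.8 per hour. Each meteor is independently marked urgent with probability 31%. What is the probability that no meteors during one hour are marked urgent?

Thinning: the meteors that are marked urgent themselves form a Poisson process with rate 0.31 × 5.8 = 1.798 per hour.
So μ = 1.798.
P(N = 0) = e^(−1.798) · 1.798^0/0! ≈ 0.1656.

0.1656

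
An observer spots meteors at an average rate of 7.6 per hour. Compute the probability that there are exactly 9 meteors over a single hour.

0.1167

With mean μ = 7.6 per hour,
P(N = 9) = e^(−μ) μ^9/9! = e^(−7.6) · 7.6^9/362880 ≈ 0.1167.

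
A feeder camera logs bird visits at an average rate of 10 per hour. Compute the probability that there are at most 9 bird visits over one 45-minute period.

Over the interval, μ = 10 × 0.75 = 7.5 (a 45-minute period = 0.75 hours).
P(N ≤ 9) = Σ_{j=0}^{9} e^(−μ) μ^j/j! ≈ 0.7764.

0.7764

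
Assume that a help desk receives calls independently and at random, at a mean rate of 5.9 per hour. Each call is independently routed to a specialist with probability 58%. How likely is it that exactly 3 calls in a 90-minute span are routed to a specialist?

Thinning: the calls that are routed to a specialist themselves form a Poisson process with rate 0.58 × 5.9 = 3.422 per hour.
Over the interval, μ = 3.422 × 1.5 = 5.133 (a 90-minute span = 1.5 hours).
P(N = 3) = e^(−5.133) · 5.133^3/3! ≈ 0.1330.

0.1330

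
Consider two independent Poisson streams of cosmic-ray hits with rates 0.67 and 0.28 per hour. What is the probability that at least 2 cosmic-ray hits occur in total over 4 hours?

Independent Poisson processes superpose: combined rate λ = 0.67 + 0.28 = 0.95 per hour.
Over the interval, μ = 0.95 × 4 = 3.8 (4 hours).
P(N ≥ 2) = 1 − P(N ≤ 1) ≈ 0.8926.

0.8926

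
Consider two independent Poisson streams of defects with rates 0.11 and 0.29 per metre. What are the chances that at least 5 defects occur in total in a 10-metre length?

Independent Poisson processes superpose: combined rate λ = 0.11 + 0.29 = 0.4 per metre.
Over the interval, μ = 0.4 × 10 = 4 (a 10-metre length = 10 metres).
P(N ≥ 5) = 1 − P(N ≤ 4) ≈ 0.3712.

0.3712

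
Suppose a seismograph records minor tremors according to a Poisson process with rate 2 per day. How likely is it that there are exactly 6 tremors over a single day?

With mean μ = 2 per day,
P(N = 6) = e^(−μ) μ^6/6! = e^(−2) · 2^6/720 ≈ 0.0120.

0.0120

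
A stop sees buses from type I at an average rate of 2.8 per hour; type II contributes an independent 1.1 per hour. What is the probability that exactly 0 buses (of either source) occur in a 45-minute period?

Independent Poisson processes superpose: combined rate λ = 2.8 + 1.1 = 3.9 per hour.
Over the interval, μ = 3.9 × 0.75 = 2.925 (a 45-minute period = 0.75 hours).
P(N = 0) = e^(−2.925) · 2.925^0/0! ≈ 0.0537.

0.0537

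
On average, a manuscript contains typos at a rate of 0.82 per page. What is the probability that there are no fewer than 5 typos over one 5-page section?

Over the interval, μ = 0.82 × 5 = 4.1 (a 5-page section = 5 pages).
P(N ≥ 5) = 1 − P(N ≤ 4) = 1 − Σ_{j=0}^{4} e^(−μ) μ^j/j! ≈ 0.3907.

0.3907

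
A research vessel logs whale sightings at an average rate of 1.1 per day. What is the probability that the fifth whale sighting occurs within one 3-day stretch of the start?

0.2374

Over the interval, μ = 1.1 × 3 = 3.3 (a 3-day stretch = 3 days).
The fifth arrival falls in the interval iff at least 5 events occur there: P(S_5 ≤ t) = P(N ≥ 5) = 1 − P(N ≤ 4) ≈ 0.2374.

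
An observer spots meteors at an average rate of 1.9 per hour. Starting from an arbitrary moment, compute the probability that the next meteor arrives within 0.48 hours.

0.5983

Inter-arrival times are exponential with rate λ = 1.9 per hour.
P(T ≤ 0.48) = 1 − e^(−λt) = 1 − e^(−1.9 × 0.48) = 1 − e^(−0.912) ≈ 0.5983.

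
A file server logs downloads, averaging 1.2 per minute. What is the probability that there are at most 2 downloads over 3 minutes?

0.3027

Over the interval, μ = 1.2 × 3 = 3.6 (3 minutes).
P(N ≤ 2) = Σ_{j=0}^{2} e^(−μ) μ^j/j! ≈ 0.3027.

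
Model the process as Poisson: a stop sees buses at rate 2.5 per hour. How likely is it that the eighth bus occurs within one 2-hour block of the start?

Over the interval, μ = 2.5 × 2 = 5 (a 2-hour block = 2 hours).
The eighth arrival falls in the interval iff at least 8 events occur there: P(S_8 ≤ t) = P(N ≥ 8) = 1 − P(N ≤ 7) ≈ 0.1334.

0.1334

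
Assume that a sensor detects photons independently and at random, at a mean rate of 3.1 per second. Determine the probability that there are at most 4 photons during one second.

With mean μ = 3.1 per second,
P(N ≤ 4) = Σ_{j=0}^{4} e^(−μ) μ^j/j! ≈ 0.7982.

0.7982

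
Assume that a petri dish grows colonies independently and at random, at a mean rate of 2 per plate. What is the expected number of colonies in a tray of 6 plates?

12

E[N] = λt = 2 × 6 = 12 (a tray of 6 plates = 6 plates).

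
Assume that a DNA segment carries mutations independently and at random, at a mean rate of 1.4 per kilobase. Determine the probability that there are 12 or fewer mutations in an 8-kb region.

Over the interval, μ = 1.4 × 8 = 11.2 (an 8-kb region = 8 kilobases).
P(N ≤ 12) = Σ_{j=0}^{12} e^(−μ) μ^j/j! ≈ 0.6666.

0.6666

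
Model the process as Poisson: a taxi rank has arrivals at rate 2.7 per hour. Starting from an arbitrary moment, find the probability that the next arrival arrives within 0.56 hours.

Inter-arrival times are exponential with rate λ = 2.7 per hour.
P(T ≤ 0.56) = 1 − e^(−λt) = 1 − e^(−2.7 × 0.56) = 1 − e^(−1.512) ≈ 0.7795.

0.7795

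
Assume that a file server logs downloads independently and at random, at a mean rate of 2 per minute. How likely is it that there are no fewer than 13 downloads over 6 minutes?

0.4240

Over the interval, μ = 2 × 6 = 12 (6 minutes).
P(N ≥ 13) = 1 − P(N ≤ 12) = 1 − Σ_{j=0}^{12} e^(−μ) μ^j/j! ≈ 0.4240.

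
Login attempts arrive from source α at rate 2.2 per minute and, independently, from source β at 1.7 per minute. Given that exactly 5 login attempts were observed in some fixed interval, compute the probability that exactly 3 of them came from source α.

Given the total, each event is independently from source α with probability p = λ_α/(λ_α+λ_β) = 2.2/3.9 ≈ 0.5641.
So K ~ Binomial(5, 2.2/3.9): P(K = 3) = C(5,3) · (2.2/3.9)^3 · (1.7/3.9)^2 ≈ 0.3411.

0.3411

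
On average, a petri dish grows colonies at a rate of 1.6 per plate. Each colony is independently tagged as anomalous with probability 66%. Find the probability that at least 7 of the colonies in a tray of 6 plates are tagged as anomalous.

0.4475

Thinning: the colonies that are tagged as anomalous themselves form a Poisson process with rate 0.66 × 1.6 = 1.056 per plate.
Over the interval, μ = 1.056 × 6 = 6.336 (a tray of 6 plates = 6 plates).
P(N ≥ 7) = 1 − P(N ≤ 6) ≈ 0.4475.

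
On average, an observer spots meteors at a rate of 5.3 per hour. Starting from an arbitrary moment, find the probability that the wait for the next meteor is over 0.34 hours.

0.1650

The wait for the next event is exponential with rate λ = 5.3 per hour.
P(T > 0.34) = e^(−λt) = e^(−5.3 × 0.34) = e^(−1.802) ≈ 0.1650.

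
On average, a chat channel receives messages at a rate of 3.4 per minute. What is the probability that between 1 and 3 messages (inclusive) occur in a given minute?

With mean μ = 3.4 per minute,
P(1 ≤ N ≤ 3) = Σ_{j=1}^{3} e^(−3.4) · 3.4^j/j! ≈ 0.5250.

0.5250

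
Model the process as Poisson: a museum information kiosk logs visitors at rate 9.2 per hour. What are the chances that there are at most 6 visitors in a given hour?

0.1892

With mean μ = 9.2 per hour,
P(N ≤ 6) = Σ_{j=0}^{6} e^(−μ) μ^j/j! ≈ 0.1892.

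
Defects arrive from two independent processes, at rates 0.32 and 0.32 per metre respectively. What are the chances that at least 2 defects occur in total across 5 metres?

Independent Poisson processes superpose: combined rate λ = 0.32 + 0.32 = 0.64 per metre.
Over the interval, μ = 0.64 × 5 = 3.2 (5 metres).
P(N ≥ 2) = 1 − P(N ≤ 1) ≈ 0.8288.

0.8288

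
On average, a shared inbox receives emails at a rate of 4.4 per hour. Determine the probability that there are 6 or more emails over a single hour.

0.2801

With mean μ = 4.4 per hour,
P(N ≥ 6) = 1 − P(N ≤ 5) = 1 − Σ_{j=0}^{5} e^(−μ) μ^j/j! ≈ 0.2801.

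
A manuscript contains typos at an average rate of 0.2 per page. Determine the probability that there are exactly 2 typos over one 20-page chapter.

Over the interval, μ = 0.2 × 20 = 4 (a 20-page chapter = 20 pages).
P(N = 2) = e^(−μ) μ^2/2! = e^(−4) · 4^2/2 ≈ 0.1465.

0.1465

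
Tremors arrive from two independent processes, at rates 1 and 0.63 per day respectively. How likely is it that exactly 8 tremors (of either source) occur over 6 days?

0.1174

Independent Poisson processes superpose: combined rate λ = 1 + 0.63 = 1.63 per day.
Over the interval, μ = 1.63 × 6 = 9.78 (6 days).
P(N = 8) = e^(−9.78) · 9.78^8/8! ≈ 0.1174.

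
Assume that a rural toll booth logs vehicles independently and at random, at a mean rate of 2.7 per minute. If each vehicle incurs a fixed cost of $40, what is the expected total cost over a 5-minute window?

$540

E[N] = 2.7 × 5 = 13.5 (a 5-minute window = 5 minutes); E[cost] = 13.5 × $40 = $540.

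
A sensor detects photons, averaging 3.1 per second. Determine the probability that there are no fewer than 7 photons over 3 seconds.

0.8192

Over the interval, μ = 3.1 × 3 = 9.3 (3 seconds).
P(N ≥ 7) = 1 − P(N ≤ 6) = 1 − Σ_{j=0}^{6} e^(−μ) μ^j/j! ≈ 0.8192.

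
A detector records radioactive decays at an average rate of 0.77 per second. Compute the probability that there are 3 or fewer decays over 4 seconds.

0.6293

Over the interval, μ = 0.77 × 4 = 3.08 (4 seconds).
P(N ≤ 3) = Σ_{j=0}^{3} e^(−μ) μ^j/j! ≈ 0.6293.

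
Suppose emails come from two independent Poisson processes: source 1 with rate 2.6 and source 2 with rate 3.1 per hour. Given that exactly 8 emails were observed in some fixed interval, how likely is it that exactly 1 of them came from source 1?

Given the total, each event is independently from source 1 with probability p = λ_1/(λ_1+λ_2) = 2.6/5.7 ≈ 0.4561.
So K ~ Binomial(8, 2.6/5.7): P(K = 1) = C(8,1) · (2.6/5.7)^1 · (3.1/5.7)^7 ≈ 0.0514.

0.0514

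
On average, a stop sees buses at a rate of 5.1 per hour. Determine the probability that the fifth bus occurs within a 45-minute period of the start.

Over the interval, μ = 5.1 × 0.75 = 3.825 (a 45-minute period = 0.75 hours).
The fifth arrival falls in the interval iff at least 5 events occur there: P(S_5 ≤ t) = P(N ≥ 5) = 1 − P(N ≤ 4) ≈ 0.3370.

0.3370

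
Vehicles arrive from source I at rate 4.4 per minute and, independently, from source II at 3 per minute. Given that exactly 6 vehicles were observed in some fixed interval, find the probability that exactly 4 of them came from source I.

0.3081

Given the total, each event is independently from source I with probability p = λ_I/(λ_I+λ_II) = 4.4/7.4 ≈ 0.5946.
So K ~ Binomial(6, 4.4/7.4): P(K = 4) = C(6,4) · (4.4/7.4)^4 · (3/7.4)^2 ≈ 0.3081.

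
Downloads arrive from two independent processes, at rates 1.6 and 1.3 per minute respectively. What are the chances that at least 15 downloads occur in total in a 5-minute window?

0.4824

Independent Poisson processes superpose: combined rate λ = 1.6 + 1.3 = 2.9 per minute.
Over the interval, μ = 2.9 × 5 = 14.5 (a 5-minute window = 5 minutes).
P(N ≥ 15) = 1 − P(N ≤ 14) ≈ 0.4824.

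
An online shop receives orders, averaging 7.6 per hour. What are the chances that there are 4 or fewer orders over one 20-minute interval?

0.8867

Over the interval, μ = 7.6 × 1/3 ≈ 2.53333 (a 20-minute interval = 1/3 hours).
P(N ≤ 4) = Σ_{j=0}^{4} e^(−μ) μ^j/j! ≈ 0.8867.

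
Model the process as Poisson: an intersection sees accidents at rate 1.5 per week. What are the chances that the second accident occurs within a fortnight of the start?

0.8009

Over the interval, μ = 1.5 × 2 = 3 (a fortnight = 2 weeks).
The second arrival falls in the interval iff at least 2 events occur there: P(S_2 ≤ t) = P(N ≥ 2) = 1 − P(N ≤ 1) ≈ 0.8009.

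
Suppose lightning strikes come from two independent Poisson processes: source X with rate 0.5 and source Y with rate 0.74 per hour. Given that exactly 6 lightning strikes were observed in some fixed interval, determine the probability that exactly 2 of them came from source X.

Given the total, each event is independently from source X with probability p = λ_X/(λ_X+λ_Y) = 0.5/1.24 ≈ 0.4032.
So K ~ Binomial(6, 0.5/1.24): P(K = 2) = C(6,2) · (0.5/1.24)^2 · (0.74/1.24)^4 ≈ 0.3093.

0.3093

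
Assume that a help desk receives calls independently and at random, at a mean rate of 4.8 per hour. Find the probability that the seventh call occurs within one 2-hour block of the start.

0.8426

Over the interval, μ = 4.8 × 2 = 9.6 (a 2-hour block = 2 hours).
The seventh arrival falls in the interval iff at least 7 events occur there: P(S_7 ≤ t) = P(N ≥ 7) = 1 − P(N ≤ 6) ≈ 0.8426.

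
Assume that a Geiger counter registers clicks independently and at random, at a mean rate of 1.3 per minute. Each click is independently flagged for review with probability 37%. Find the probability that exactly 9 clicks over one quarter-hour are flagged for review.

Thinning: the clicks that are flagged for review themselves form a Poisson process with rate 0.37 × 1.3 = 0.481 per minute.
Over the interval, μ = 0.481 × 15 = 7.215 (a quarter-hour = 15 minutes).
P(N = 9) = e^(−7.215) · 7.215^9/9! ≈ 0.1074.

0.1074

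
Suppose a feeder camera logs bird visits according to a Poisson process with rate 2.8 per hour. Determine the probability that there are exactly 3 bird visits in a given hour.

0.2225

With mean μ = 2.8 per hour,
P(N = 3) = e^(−μ) μ^3/3! = e^(−2.8) · 2.8^3/6 ≈ 0.2225.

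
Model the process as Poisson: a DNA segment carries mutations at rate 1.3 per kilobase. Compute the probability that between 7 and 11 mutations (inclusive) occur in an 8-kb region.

0.5436

Over the interval, μ = 1.3 × 8 = 10.4 (an 8-kb region = 8 kilobases).
P(7 ≤ N ≤ 11) = Σ_{j=7}^{11} e^(−10.4) · 10.4^j/j! ≈ 0.5436.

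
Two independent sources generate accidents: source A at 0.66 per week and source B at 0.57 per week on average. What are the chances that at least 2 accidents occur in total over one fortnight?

0.7044

Independent Poisson processes superpose: combined rate λ = 0.66 + 0.57 = 1.23 per week.
Over the interval, μ = 1.23 × 2 = 2.46 (a fortnight = 2 weeks).
P(N ≥ 2) = 1 − P(N ≤ 1) ≈ 0.7044.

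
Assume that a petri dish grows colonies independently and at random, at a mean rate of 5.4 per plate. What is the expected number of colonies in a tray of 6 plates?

32.4

E[N] = λt = 5.4 × 6 = 32.4 (a tray of 6 plates = 6 plates).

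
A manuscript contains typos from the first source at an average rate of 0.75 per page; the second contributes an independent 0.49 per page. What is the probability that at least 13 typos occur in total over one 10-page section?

Independent Poisson processes superpose: combined rate λ = 0.75 + 0.49 = 1.24 per page.
Over the interval, μ = 1.24 × 10 = 12.4 (a 10-page section = 10 pages).
P(N ≥ 13) = 1 − P(N ≤ 12) ≈ 0.4697.

0.4697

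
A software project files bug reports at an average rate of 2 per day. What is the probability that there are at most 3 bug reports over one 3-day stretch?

0.1512

Over the interval, μ = 2 × 3 = 6 (a 3-day stretch = 3 days).
P(N ≤ 3) = Σ_{j=0}^{3} e^(−μ) μ^j/j! ≈ 0.1512.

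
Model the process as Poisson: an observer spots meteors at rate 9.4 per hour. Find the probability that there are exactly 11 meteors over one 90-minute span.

0.0825

Over the interval, μ = 9.4 × 1.5 = 14.1 (a 90-minute span = 1.5 hours).
P(N = 11) = e^(−μ) μ^11/11! = e^(−14.1) · 14.1^11/39916800 ≈ 0.0825.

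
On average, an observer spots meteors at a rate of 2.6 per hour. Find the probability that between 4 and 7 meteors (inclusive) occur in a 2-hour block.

Over the interval, μ = 2.6 × 2 = 5.2 (a 2-hour block = 2 hours).
P(4 ≤ N ≤ 7) = Σ_{j=4}^{7} e^(−5.2) · 5.2^j/j! ≈ 0.6069.

0.6069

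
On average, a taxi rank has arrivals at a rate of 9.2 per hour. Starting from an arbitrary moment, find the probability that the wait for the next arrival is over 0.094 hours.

The wait for the next event is exponential with rate λ = 9.2 per hour.
P(T > 0.094) = e^(−λt) = e^(−9.2 × 0.094) = e^(−0.8648) ≈ 0.4211.

0.4211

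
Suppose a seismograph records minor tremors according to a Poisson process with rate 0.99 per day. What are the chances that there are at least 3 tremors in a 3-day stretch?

0.5701

Over the interval, μ = 0.99 × 3 = 2.97 (a 3-day stretch = 3 days).
P(N ≥ 3) = 1 − P(N ≤ 2) = 1 − Σ_{j=0}^{2} e^(−μ) μ^j/j! ≈ 0.5701.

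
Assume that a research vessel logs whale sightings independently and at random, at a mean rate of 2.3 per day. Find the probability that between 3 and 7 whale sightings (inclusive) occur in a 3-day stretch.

Over the interval, μ = 2.3 × 3 = 6.9 (a 3-day stretch = 3 days).
P(3 ≤ N ≤ 7) = Σ_{j=3}^{7} e^(−6.9) · 6.9^j/j! ≈ 0.5817.

0.5817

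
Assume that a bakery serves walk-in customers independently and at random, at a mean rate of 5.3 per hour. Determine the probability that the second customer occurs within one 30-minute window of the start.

0.7421

Over the interval, μ = 5.3 × 0.5 = 2.65 (a 30-minute window = 0.5 hours).
The second arrival falls in the interval iff at least 2 events occur there: P(S_2 ≤ t) = P(N ≥ 2) = 1 − P(N ≤ 1) ≈ 0.7421.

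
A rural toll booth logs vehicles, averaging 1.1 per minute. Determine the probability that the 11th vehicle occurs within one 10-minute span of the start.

0.5401

Over the interval, μ = 1.1 × 10 = 11 (a 10-minute span = 10 minutes).
The 11th arrival falls in the interval iff at least 11 events occur there: P(S_11 ≤ t) = P(N ≥ 11) = 1 − P(N ≤ 10) ≈ 0.5401.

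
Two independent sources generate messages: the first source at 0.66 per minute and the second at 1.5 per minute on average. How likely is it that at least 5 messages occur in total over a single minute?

0.0682

Independent Poisson processes superpose: combined rate λ = 0.66 + 1.5 = 2.16 per minute.
So μ = 2.16.
P(N ≥ 5) = 1 − P(N ≤ 4) ≈ 0.0682.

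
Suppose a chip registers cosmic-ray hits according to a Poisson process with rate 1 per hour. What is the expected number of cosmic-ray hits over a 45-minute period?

0.75

E[N] = λt = 1 × 0.75 = 0.75 (a 45-minute period = 0.75 hours).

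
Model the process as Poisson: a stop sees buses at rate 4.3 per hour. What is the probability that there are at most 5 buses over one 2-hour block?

0.1422

Over the interval, μ = 4.3 × 2 = 8.6 (a 2-hour block = 2 hours).
P(N ≤ 5) = Σ_{j=0}^{5} e^(−μ) μ^j/j! ≈ 0.1422.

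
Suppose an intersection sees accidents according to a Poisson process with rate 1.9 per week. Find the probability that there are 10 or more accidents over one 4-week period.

0.2351

Over the interval, μ = 1.9 × 4 = 7.6 (a 4-week period = 4 weeks).
P(N ≥ 10) = 1 − P(N ≤ 9) = 1 − Σ_{j=0}^{9} e^(−μ) μ^j/j! ≈ 0.2351.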